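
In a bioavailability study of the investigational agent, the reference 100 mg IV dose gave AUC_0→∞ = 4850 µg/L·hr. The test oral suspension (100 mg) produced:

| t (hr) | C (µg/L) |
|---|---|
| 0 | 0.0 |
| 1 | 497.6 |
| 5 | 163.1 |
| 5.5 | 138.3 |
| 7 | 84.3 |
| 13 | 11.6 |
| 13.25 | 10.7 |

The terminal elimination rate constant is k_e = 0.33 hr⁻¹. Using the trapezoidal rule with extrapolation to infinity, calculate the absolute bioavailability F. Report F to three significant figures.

F = 0.440

Trapezoidal AUC_0→13.25 (oral suspension):
  [0→1]: (0.0+497.6)/2 × 1 = 248.8
  [1→5]: (497.6+163.1)/2 × 4 = 1321.4
  [5→5.5]: (163.1+138.3)/2 × 0.5 = 75.35
  [5.5→7]: (138.3+84.3)/2 × 1.5 = 166.95
  [7→13]: (84.3+11.6)/2 × 6 = 287.7
  [13→13.25]: (11.6+10.7)/2 × 0.25 = 2.7875
  Sum = 2102.9875 µg/L·hr
Tail: C_last/k_e = 10.7/0.33 = 32.424
AUC_0→∞ (oral suspension) = 2102.9875 + 32.424 = 2135.4115 µg/L·hr
F = (AUC_ev/D_ev)/(AUC_iv/D_iv) = (2135.4115/100)/(4850/100) = 21.354115/48.5 = 0.4403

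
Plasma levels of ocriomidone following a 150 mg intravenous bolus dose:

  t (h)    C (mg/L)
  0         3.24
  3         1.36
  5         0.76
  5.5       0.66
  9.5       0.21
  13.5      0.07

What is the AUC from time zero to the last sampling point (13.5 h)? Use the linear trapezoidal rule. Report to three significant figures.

Trapezoidal AUC_0→13.5:
  [0→3]: (3.24+1.36)/2 × 3 = 6.9
  [3→5]: (1.36+0.76)/2 × 2 = 2.12
  [5→5.5]: (0.76+0.66)/2 × 0.5 = 0.355
  [5.5→9.5]: (0.66+0.21)/2 × 4 = 1.74
  [9.5→13.5]: (0.21+0.07)/2 × 4 = 0.56
  Sum = 11.675 mg/L·h

AUC = 11.7 mg/L·h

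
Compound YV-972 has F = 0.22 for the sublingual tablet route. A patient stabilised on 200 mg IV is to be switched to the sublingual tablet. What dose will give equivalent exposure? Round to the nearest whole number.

D_sublingual = 909 mg

For equal systemic exposure: F × D_ev = D_iv
D_ev = D_iv / F = 200 / 0.22 = 909.091 mg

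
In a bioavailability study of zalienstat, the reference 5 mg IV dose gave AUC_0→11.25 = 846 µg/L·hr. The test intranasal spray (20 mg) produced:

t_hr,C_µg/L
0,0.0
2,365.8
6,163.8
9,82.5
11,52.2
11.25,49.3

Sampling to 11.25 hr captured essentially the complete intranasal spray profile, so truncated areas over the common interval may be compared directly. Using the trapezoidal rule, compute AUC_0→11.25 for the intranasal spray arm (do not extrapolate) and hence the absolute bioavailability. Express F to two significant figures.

Trapezoidal AUC_0→11.25 (intranasal spray):
  [0→2]: (0.0+365.8)/2 × 2 = 365.8
  [2→6]: (365.8+163.8)/2 × 4 = 1059.2
  [6→9]: (163.8+82.5)/2 × 3 = 369.45
  [9→11]: (82.5+52.2)/2 × 2 = 134.7
  [11→11.25]: (52.2+49.3)/2 × 0.25 = 12.6875
  Sum = 1941.8375 µg/L·hr
F = (AUC_ev/D_ev)/(AUC_iv/D_iv) = (1941.8375/20)/(846/5) = 97.091875/169.2 = 0.5738

F = 0.57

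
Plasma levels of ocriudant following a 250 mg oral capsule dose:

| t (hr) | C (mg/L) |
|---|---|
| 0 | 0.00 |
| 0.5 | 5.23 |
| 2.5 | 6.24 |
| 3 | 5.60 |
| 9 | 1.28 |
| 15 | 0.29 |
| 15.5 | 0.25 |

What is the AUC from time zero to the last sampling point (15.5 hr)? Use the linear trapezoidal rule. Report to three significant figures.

Trapezoidal AUC_0→15.5:
  [0→0.5]: (0.00+5.23)/2 × 0.5 = 1.3075
  [0.5→2.5]: (5.23+6.24)/2 × 2 = 11.47
  [2.5→3]: (6.24+5.60)/2 × 0.5 = 2.96
  [3→9]: (5.60+1.28)/2 × 6 = 20.64
  [9→15]: (1.28+0.29)/2 × 6 = 4.71
  [15→15.5]: (0.29+0.25)/2 × 0.5 = 0.135
  Sum = 41.2225 mg/L·hr

AUC = 41.2 mg/L·hr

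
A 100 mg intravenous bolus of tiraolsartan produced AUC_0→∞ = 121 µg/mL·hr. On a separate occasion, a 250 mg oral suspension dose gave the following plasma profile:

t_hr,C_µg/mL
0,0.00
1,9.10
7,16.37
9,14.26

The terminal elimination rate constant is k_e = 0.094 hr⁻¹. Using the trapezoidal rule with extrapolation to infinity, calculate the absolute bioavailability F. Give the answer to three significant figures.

F = 0.870

Trapezoidal AUC_0→9 (oral suspension):
  [0→1]: (0.00+9.10)/2 × 1 = 4.55
  [1→7]: (9.10+16.37)/2 × 6 = 76.41
  [7→9]: (16.37+14.26)/2 × 2 = 30.63
  Sum = 111.59 µg/mL·hr
Tail: C_last/k_e = 14.26/0.094 = 151.702
AUC_0→∞ (oral suspension) = 111.59 + 151.702 = 263.292 µg/mL·hr
F = (AUC_ev/D_ev)/(AUC_iv/D_iv) = (263.292/250)/(121/100) = 1.053168/1.21 = 0.8704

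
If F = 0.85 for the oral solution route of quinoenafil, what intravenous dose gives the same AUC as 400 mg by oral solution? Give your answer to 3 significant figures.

Systemic exposure from an extravascular dose = F × D_ev, so the equivalent IV dose is F × D_ev.
D_iv = F × D_ev = 0.85 × 400 = 340 mg

D_iv = 340 mg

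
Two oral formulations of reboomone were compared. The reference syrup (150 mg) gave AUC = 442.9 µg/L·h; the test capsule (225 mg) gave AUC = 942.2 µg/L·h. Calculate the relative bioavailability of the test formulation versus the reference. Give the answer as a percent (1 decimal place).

F_rel = (AUC_test/D_test) / (AUC_ref/D_ref)
      = (942.2/225) / (442.9/150)
      = 4.18756 / 2.95267 = 1.4182 = 141.82%

F_rel = 141.8%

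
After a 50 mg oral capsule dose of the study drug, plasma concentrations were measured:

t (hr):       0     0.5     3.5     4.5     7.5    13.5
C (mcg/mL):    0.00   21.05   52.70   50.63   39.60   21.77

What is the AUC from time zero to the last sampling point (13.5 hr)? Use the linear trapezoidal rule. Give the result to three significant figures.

AUC = 487 mcg/mL·hr

Trapezoidal AUC_0→13.5:
  [0→0.5]: (0.00+21.05)/2 × 0.5 = 5.2625
  [0.5→3.5]: (21.05+52.70)/2 × 3 = 110.625
  [3.5→4.5]: (52.70+50.63)/2 × 1 = 51.665
  [4.5→7.5]: (50.63+39.60)/2 × 3 = 135.345
  [7.5→13.5]: (39.60+21.77)/2 × 6 = 184.11
  Sum = 487.0075 mcg/mL·hr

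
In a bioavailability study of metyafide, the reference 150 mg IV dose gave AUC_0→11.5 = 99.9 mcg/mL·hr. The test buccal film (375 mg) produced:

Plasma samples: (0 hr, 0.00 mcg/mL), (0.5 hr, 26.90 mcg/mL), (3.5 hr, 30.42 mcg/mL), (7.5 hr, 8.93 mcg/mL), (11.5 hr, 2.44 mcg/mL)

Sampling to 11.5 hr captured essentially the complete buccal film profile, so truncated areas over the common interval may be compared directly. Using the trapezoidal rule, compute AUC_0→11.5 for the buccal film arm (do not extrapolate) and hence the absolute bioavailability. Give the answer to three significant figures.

F = 0.777

Trapezoidal AUC_0→11.5 (buccal film):
  [0→0.5]: (0.00+26.90)/2 × 0.5 = 6.725
  [0.5→3.5]: (26.90+30.42)/2 × 3 = 85.98
  [3.5→7.5]: (30.42+8.93)/2 × 4 = 78.7
  [7.5→11.5]: (8.93+2.44)/2 × 4 = 22.74
  Sum = 194.145 mcg/mL·hr
F = (AUC_ev/D_ev)/(AUC_iv/D_iv) = (194.145/375)/(99.9/150) = 0.51772/0.666 = 0.7774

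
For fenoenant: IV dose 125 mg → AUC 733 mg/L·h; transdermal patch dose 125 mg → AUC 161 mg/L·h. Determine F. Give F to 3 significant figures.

F = (AUC_ev / D_ev) / (AUC_iv / D_iv)
  = (161/125) / (733/125)
  = 1.288 / 5.864 = 0.2196

F = 0.220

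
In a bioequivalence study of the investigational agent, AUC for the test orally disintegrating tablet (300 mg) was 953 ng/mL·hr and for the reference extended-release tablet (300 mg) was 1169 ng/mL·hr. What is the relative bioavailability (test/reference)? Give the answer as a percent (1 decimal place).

F_rel = (AUC_test/D_test) / (AUC_ref/D_ref)
      = (953/300) / (1169/300)
      = 3.17667 / 3.89667 = 0.8152 = 81.52%

F_rel = 81.5%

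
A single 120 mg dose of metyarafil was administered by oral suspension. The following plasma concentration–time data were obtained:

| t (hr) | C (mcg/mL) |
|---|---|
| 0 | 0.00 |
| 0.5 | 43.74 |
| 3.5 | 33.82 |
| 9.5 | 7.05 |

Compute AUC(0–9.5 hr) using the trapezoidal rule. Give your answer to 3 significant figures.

Trapezoidal AUC_0→9.5:
  [0→0.5]: (0.00+43.74)/2 × 0.5 = 10.935
  [0.5→3.5]: (43.74+33.82)/2 × 3 = 116.34
  [3.5→9.5]: (33.82+7.05)/2 × 6 = 122.61
  Sum = 249.885 mcg/mL·hr

AUC = 250 mcg/mL·hr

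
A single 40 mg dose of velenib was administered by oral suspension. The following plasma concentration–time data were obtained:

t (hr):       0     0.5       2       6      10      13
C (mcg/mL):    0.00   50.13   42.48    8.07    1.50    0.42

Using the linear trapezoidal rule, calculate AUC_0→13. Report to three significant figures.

AUC = 205 mcg/mL·hr

Trapezoidal AUC_0→13:
  [0→0.5]: (0.00+50.13)/2 × 0.5 = 12.5325
  [0.5→2]: (50.13+42.48)/2 × 1.5 = 69.4575
  [2→6]: (42.48+8.07)/2 × 4 = 101.1
  [6→10]: (8.07+1.50)/2 × 4 = 19.14
  [10→13]: (1.50+0.42)/2 × 3 = 2.88
  Sum = 205.11 mcg/mL·hr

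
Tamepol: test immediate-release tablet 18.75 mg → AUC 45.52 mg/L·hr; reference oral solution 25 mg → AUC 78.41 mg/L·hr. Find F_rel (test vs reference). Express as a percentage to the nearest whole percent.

F_rel = (AUC_test/D_test) / (AUC_ref/D_ref)
      = (45.52/18.75) / (78.41/25)
      = 2.42773 / 3.1364 = 0.7740 = 77.40%

F_rel = 77%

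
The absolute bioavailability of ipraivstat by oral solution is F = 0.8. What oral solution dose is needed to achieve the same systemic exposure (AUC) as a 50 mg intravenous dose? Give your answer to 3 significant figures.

D_oral = 62.5 mg

For equal systemic exposure: F × D_ev = D_iv
D_ev = D_iv / F = 50 / 0.8 = 62.5 mg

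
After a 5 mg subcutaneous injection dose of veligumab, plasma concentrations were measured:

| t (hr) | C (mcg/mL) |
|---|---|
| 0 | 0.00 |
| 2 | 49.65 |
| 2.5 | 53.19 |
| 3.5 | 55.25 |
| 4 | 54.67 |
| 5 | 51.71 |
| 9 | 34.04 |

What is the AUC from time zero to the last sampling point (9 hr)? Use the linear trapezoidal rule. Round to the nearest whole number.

AUC = 382 mcg/mL·hr

Trapezoidal AUC_0→9:
  [0→2]: (0.00+49.65)/2 × 2 = 49.65
  [2→2.5]: (49.65+53.19)/2 × 0.5 = 25.71
  [2.5→3.5]: (53.19+55.25)/2 × 1 = 54.22
  [3.5→4]: (55.25+54.67)/2 × 0.5 = 27.48
  [4→5]: (54.67+51.71)/2 × 1 = 53.19
  [5→9]: (51.71+34.04)/2 × 4 = 171.5
  Sum = 381.75 mcg/mL·hr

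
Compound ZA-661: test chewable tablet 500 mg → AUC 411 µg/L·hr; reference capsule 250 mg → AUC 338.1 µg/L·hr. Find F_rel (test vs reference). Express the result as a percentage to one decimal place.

F_rel = (AUC_test/D_test) / (AUC_ref/D_ref)
      = (411/500) / (338.1/250)
      = 0.822 / 1.3524 = 0.6078 = 60.78%

F_rel = 60.8%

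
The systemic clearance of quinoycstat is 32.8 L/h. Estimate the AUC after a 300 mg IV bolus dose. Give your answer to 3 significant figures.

AUC_0→∞ = Dose_iv / CL
        = 300 / 32.8 = 9.14634 mg/L·h

AUC = 9.15 mg/L·h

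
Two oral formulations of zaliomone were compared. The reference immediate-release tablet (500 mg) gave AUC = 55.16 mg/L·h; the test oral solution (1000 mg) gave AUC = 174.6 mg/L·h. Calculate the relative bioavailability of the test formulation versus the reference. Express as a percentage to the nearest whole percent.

F_rel = 158%

F_rel = (AUC_test/D_test) / (AUC_ref/D_ref)
      = (174.6/1000) / (55.16/500)
      = 0.1746 / 0.11032 = 1.5827 = 158.27%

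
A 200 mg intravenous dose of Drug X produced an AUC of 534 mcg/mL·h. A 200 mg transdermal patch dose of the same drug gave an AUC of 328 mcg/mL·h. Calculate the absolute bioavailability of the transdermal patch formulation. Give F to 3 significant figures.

F = (AUC_ev / D_ev) / (AUC_iv / D_iv)
  = (328/200) / (534/200)
  = 1.64 / 2.67 = 0.6142

F = 0.614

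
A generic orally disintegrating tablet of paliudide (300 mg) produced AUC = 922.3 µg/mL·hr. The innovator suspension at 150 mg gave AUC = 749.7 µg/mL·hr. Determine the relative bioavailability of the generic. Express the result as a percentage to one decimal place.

F_rel = 61.5%

F_rel = (AUC_test/D_test) / (AUC_ref/D_ref)
      = (922.3/300) / (749.7/150)
      = 3.07433 / 4.998 = 0.6151 = 61.51%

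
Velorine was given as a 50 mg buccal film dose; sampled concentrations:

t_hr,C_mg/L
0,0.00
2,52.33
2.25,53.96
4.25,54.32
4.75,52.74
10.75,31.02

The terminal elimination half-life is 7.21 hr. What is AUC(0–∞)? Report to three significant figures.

Trapezoidal AUC_0→10.75:
  [0→2]: (0.00+52.33)/2 × 2 = 52.33
  [2→2.25]: (52.33+53.96)/2 × 0.25 = 13.28625
  [2.25→4.25]: (53.96+54.32)/2 × 2 = 108.28
  [4.25→4.75]: (54.32+52.74)/2 × 0.5 = 26.765
  [4.75→10.75]: (52.74+31.02)/2 × 6 = 251.28
  Sum = 451.94125 mg/L·hr
k_e = ln2 / t½ = 0.693147 / 7.21 = 0.0961 hr^-1
Extrapolated tail: C_last / k_e = 31.02 / 0.0961 = 322.789
AUC_0→∞ = 451.94125 + 322.789 = 774.73025 mg/L·hr

AUC = 775 mg/L·hr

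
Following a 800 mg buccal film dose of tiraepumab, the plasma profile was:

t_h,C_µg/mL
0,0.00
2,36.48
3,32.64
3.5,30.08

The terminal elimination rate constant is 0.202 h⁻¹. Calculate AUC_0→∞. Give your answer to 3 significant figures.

Trapezoidal AUC_0→3.5:
  [0→2]: (0.00+36.48)/2 × 2 = 36.48
  [2→3]: (36.48+32.64)/2 × 1 = 34.56
  [3→3.5]: (32.64+30.08)/2 × 0.5 = 15.68
  Sum = 86.72 µg/mL·h
Extrapolated tail: C_last / k_e = 30.08 / 0.202 = 148.911
AUC_0→∞ = 86.72 + 148.911 = 235.631 µg/mL·h

AUC = 236 µg/mL·h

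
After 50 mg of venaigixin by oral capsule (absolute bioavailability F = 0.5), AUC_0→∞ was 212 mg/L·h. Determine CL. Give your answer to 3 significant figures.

CL = F × Dose / AUC_0→∞
   = 0.5 × 50 / 212 = 0.117925 L/h

CL = 0.118 L/h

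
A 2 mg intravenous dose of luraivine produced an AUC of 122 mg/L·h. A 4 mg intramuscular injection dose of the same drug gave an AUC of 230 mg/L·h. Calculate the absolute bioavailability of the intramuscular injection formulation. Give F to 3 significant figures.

F = (AUC_ev / D_ev) / (AUC_iv / D_iv)
  = (230/4) / (122/2)
  = 57.5 / 61 = 0.9426

F = 0.943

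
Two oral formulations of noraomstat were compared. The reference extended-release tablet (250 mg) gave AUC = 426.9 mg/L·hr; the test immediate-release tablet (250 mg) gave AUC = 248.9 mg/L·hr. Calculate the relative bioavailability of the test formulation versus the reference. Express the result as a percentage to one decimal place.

F_rel = 58.3%

F_rel = (AUC_test/D_test) / (AUC_ref/D_ref)
      = (248.9/250) / (426.9/250)
      = 0.9956 / 1.7076 = 0.5830 = 58.30%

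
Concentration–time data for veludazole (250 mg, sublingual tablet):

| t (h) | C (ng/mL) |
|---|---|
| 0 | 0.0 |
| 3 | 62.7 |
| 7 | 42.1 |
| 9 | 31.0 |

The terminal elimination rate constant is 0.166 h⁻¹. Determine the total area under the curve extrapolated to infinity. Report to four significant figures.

Trapezoidal AUC_0→9:
  [0→3]: (0.0+62.7)/2 × 3 = 94.05
  [3→7]: (62.7+42.1)/2 × 4 = 209.6
  [7→9]: (42.1+31.0)/2 × 2 = 73.1
  Sum = 376.75 ng/mL·h
Extrapolated tail: C_last / k_e = 31.0 / 0.166 = 186.747
AUC_0→∞ = 376.75 + 186.747 = 563.497 ng/mL·h

AUC = 563.5 ng/mL·h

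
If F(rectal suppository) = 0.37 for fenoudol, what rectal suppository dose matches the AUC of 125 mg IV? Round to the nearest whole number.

D_rectal = 338 mg

For equal systemic exposure: F × D_ev = D_iv
D_ev = D_iv / F = 125 / 0.37 = 337.838 mg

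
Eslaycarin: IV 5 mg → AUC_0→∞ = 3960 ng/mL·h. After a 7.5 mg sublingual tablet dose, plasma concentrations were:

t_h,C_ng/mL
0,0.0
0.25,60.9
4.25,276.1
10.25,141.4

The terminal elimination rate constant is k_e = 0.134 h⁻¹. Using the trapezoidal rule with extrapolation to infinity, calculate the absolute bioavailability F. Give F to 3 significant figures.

F = 0.503

Trapezoidal AUC_0→10.25 (sublingual tablet):
  [0→0.25]: (0.0+60.9)/2 × 0.25 = 7.6125
  [0.25→4.25]: (60.9+276.1)/2 × 4 = 674.0
  [4.25→10.25]: (276.1+141.4)/2 × 6 = 1252.5
  Sum = 1934.1125 ng/mL·h
Tail: C_last/k_e = 141.4/0.134 = 1055.224
AUC_0→∞ (sublingual tablet) = 1934.1125 + 1055.224 = 2989.3365 ng/mL·h
F = (AUC_ev/D_ev)/(AUC_iv/D_iv) = (2989.3365/7.5)/(3960/5) = 398.5782/792 = 0.5033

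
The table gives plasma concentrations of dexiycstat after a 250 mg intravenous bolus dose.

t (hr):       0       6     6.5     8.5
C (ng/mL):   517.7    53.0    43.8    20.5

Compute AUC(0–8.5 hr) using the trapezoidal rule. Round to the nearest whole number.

AUC = 1801 ng/mL·hr

Trapezoidal AUC_0→8.5:
  [0→6]: (517.7+53.0)/2 × 6 = 1712.1
  [6→6.5]: (53.0+43.8)/2 × 0.5 = 24.2
  [6.5→8.5]: (43.8+20.5)/2 × 2 = 64.3
  Sum = 1800.6 ng/mL·hr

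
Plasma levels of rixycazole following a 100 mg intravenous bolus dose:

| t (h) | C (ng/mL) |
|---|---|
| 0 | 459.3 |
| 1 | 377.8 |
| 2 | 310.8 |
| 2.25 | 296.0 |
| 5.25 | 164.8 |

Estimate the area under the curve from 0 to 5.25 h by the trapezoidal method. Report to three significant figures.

Trapezoidal AUC_0→5.25:
  [0→1]: (459.3+377.8)/2 × 1 = 418.55
  [1→2]: (377.8+310.8)/2 × 1 = 344.3
  [2→2.25]: (310.8+296.0)/2 × 0.25 = 75.85
  [2.25→5.25]: (296.0+164.8)/2 × 3 = 691.2
  Sum = 1529.9 ng/mL·h

AUC = 1530 ng/mL·h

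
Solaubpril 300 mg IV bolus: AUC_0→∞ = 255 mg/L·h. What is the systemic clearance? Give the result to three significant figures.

CL = Dose_iv / AUC_0→∞
   = 300 / 255 = 1.17647 L/h

CL = 1.18 L/h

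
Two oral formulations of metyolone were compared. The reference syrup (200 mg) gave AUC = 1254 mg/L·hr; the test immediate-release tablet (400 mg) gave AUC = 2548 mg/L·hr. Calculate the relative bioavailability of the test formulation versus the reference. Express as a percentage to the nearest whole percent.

F_rel = 102%

F_rel = (AUC_test/D_test) / (AUC_ref/D_ref)
      = (2548/400) / (1254/200)
      = 6.37 / 6.27 = 1.0159 = 101.59%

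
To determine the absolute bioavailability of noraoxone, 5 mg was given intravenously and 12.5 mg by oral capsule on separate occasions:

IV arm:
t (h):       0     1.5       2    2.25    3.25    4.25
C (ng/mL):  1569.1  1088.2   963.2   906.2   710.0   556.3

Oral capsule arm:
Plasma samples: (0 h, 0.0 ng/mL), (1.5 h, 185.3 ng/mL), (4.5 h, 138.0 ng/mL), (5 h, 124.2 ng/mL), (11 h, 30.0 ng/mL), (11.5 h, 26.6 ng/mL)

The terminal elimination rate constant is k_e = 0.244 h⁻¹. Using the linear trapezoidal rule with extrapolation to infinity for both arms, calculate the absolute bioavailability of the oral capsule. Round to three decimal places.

Trapezoidal AUC_0→4.25 (IV):
  [0→1.5]: (1569.1+1088.2)/2 × 1.5 = 1992.975
  [1.5→2]: (1088.2+963.2)/2 × 0.5 = 512.85
  [2→2.25]: (963.2+906.2)/2 × 0.25 = 233.675
  [2.25→3.25]: (906.2+710.0)/2 × 1 = 808.1
  [3.25→4.25]: (710.0+556.3)/2 × 1 = 633.15
  Sum = 4180.75 ng/mL·h
IV tail: 556.3/0.244 = 2279.918; AUC_iv,0→∞ = 4180.75 + 2279.918 = 6460.668 ng/mL·h
Trapezoidal AUC_0→11.5 (oral capsule):
  [0→1.5]: (0.0+185.3)/2 × 1.5 = 138.975
  [1.5→4.5]: (185.3+138.0)/2 × 3 = 484.95
  [4.5→5]: (138.0+124.2)/2 × 0.5 = 65.55
  [5→11]: (124.2+30.0)/2 × 6 = 462.6
  [11→11.5]: (30.0+26.6)/2 × 0.5 = 14.15
  Sum = 1166.225 ng/mL·h
oral capsule tail: 26.6/0.244 = 109.016; AUC_ev,0→∞ = 1166.225 + 109.016 = 1275.241 ng/mL·h
F = (AUC_ev/D_ev)/(AUC_iv/D_iv) = (1275.241/12.5)/(6460.668/5) = 102.01928/1292.1336 = 0.0790

F = 0.079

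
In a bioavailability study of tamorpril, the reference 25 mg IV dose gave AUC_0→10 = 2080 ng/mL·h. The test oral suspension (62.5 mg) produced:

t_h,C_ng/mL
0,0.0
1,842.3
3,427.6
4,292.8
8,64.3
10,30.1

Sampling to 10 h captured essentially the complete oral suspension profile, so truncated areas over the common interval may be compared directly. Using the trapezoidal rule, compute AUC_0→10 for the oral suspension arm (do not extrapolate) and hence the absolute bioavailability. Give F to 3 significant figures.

Trapezoidal AUC_0→10 (oral suspension):
  [0→1]: (0.0+842.3)/2 × 1 = 421.15
  [1→3]: (842.3+427.6)/2 × 2 = 1269.9
  [3→4]: (427.6+292.8)/2 × 1 = 360.2
  [4→8]: (292.8+64.3)/2 × 4 = 714.2
  [8→10]: (64.3+30.1)/2 × 2 = 94.4
  Sum = 2859.85 ng/mL·h
F = (AUC_ev/D_ev)/(AUC_iv/D_iv) = (2859.85/62.5)/(2080/25) = 45.7576/83.2 = 0.5500

F = 0.550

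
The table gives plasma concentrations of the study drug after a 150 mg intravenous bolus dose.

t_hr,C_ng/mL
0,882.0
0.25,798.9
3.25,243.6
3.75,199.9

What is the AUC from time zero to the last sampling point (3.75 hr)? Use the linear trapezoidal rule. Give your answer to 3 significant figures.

Trapezoidal AUC_0→3.75:
  [0→0.25]: (882.0+798.9)/2 × 0.25 = 210.1125
  [0.25→3.25]: (798.9+243.6)/2 × 3 = 1563.75
  [3.25→3.75]: (243.6+199.9)/2 × 0.5 = 110.875
  Sum = 1884.7375 ng/mL·hr

AUC = 1880 ng/mL·hr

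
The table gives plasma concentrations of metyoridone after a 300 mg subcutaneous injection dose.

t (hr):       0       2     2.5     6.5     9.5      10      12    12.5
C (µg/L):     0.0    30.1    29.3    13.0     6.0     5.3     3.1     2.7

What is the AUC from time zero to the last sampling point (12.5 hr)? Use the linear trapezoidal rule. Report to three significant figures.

AUC = 171 µg/L·hr

Trapezoidal AUC_0→12.5:
  [0→2]: (0.0+30.1)/2 × 2 = 30.1
  [2→2.5]: (30.1+29.3)/2 × 0.5 = 14.85
  [2.5→6.5]: (29.3+13.0)/2 × 4 = 84.6
  [6.5→9.5]: (13.0+6.0)/2 × 3 = 28.5
  [9.5→10]: (6.0+5.3)/2 × 0.5 = 2.825
  [10→12]: (5.3+3.1)/2 × 2 = 8.4
  [12→12.5]: (3.1+2.7)/2 × 0.5 = 1.45
  Sum = 170.725 µg/L·hr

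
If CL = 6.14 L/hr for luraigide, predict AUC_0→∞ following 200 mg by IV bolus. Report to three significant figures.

AUC_0→∞ = Dose_iv / CL
        = 200 / 6.14 = 32.5733 mg/L·hr

AUC = 32.6 mg/L·hr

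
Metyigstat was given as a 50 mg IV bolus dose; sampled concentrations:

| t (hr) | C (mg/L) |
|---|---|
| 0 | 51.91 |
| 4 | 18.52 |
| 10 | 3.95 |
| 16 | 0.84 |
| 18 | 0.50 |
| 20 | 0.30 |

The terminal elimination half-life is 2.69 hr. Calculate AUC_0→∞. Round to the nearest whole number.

Trapezoidal AUC_0→20:
  [0→4]: (51.91+18.52)/2 × 4 = 140.86
  [4→10]: (18.52+3.95)/2 × 6 = 67.41
  [10→16]: (3.95+0.84)/2 × 6 = 14.37
  [16→18]: (0.84+0.50)/2 × 2 = 1.34
  [18→20]: (0.50+0.30)/2 × 2 = 0.8
  Sum = 224.78 mg/L·hr
k_e = ln2 / t½ = 0.693147 / 2.69 = 0.2577 hr^-1
Extrapolated tail: C_last / k_e = 0.30 / 0.2577 = 1.164
AUC_0→∞ = 224.78 + 1.164 = 225.944 mg/L·hr

AUC = 226 mg/L·hr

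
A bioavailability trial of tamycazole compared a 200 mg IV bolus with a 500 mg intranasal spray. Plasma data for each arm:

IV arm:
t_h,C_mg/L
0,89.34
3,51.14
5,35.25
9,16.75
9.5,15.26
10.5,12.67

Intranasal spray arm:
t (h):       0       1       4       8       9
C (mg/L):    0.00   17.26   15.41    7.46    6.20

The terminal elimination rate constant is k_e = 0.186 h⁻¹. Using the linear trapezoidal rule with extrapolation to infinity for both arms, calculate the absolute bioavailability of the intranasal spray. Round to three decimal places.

Trapezoidal AUC_0→10.5 (IV):
  [0→3]: (89.34+51.14)/2 × 3 = 210.72
  [3→5]: (51.14+35.25)/2 × 2 = 86.39
  [5→9]: (35.25+16.75)/2 × 4 = 104.0
  [9→9.5]: (16.75+15.26)/2 × 0.5 = 8.0025
  [9.5→10.5]: (15.26+12.67)/2 × 1 = 13.965
  Sum = 423.0775 mg/L·h
IV tail: 12.67/0.186 = 68.118; AUC_iv,0→∞ = 423.0775 + 68.118 = 491.1955 mg/L·h
Trapezoidal AUC_0→9 (intranasal spray):
  [0→1]: (0.00+17.26)/2 × 1 = 8.63
  [1→4]: (17.26+15.41)/2 × 3 = 49.005
  [4→8]: (15.41+7.46)/2 × 4 = 45.74
  [8→9]: (7.46+6.20)/2 × 1 = 6.83
  Sum = 110.205 mg/L·h
intranasal spray tail: 6.20/0.186 = 33.333; AUC_ev,0→∞ = 110.205 + 33.333 = 143.538 mg/L·h
F = (AUC_ev/D_ev)/(AUC_iv/D_iv) = (143.538/500)/(491.1955/200) = 0.287076/2.4559775 = 0.1169

F = 0.117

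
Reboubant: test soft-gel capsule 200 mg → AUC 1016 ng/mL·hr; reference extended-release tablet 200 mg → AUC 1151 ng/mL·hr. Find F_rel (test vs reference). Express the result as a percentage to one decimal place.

F_rel = 88.3%

F_rel = (AUC_test/D_test) / (AUC_ref/D_ref)
      = (1016/200) / (1151/200)
      = 5.08 / 5.755 = 0.8827 = 88.27%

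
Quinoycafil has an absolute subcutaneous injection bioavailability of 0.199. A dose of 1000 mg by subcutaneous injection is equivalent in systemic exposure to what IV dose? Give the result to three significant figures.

D_iv = 199 mg

Systemic exposure from an extravascular dose = F × D_ev, so the equivalent IV dose is F × D_ev.
D_iv = F × D_ev = 0.199 × 1000 = 199 mg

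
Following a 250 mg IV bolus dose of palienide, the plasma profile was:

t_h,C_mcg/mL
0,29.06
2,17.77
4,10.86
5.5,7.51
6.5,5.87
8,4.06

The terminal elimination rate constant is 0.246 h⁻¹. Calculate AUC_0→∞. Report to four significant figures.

AUC = 119.9 mcg/mL·h

Trapezoidal AUC_0→8:
  [0→2]: (29.06+17.77)/2 × 2 = 46.83
  [2→4]: (17.77+10.86)/2 × 2 = 28.63
  [4→5.5]: (10.86+7.51)/2 × 1.5 = 13.7775
  [5.5→6.5]: (7.51+5.87)/2 × 1 = 6.69
  [6.5→8]: (5.87+4.06)/2 × 1.5 = 7.4475
  Sum = 103.375 mcg/mL·h
Extrapolated tail: C_last / k_e = 4.06 / 0.246 = 16.504
AUC_0→∞ = 103.375 + 16.504 = 119.879 mcg/mL·h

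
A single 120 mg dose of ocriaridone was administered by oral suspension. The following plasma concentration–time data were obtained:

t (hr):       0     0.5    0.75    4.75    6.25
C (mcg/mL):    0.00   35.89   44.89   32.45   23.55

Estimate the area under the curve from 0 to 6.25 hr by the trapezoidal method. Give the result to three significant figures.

AUC = 216 mcg/mL·hr

Trapezoidal AUC_0→6.25:
  [0→0.5]: (0.00+35.89)/2 × 0.5 = 8.9725
  [0.5→0.75]: (35.89+44.89)/2 × 0.25 = 10.0975
  [0.75→4.75]: (44.89+32.45)/2 × 4 = 154.68
  [4.75→6.25]: (32.45+23.55)/2 × 1.5 = 42.0
  Sum = 215.75 mcg/mL·hr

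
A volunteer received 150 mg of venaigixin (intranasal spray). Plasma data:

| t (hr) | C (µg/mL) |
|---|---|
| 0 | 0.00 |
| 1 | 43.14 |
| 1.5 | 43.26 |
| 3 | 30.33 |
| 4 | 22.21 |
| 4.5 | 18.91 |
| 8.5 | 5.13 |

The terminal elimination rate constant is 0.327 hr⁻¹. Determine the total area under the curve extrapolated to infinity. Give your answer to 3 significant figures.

Trapezoidal AUC_0→8.5:
  [0→1]: (0.00+43.14)/2 × 1 = 21.57
  [1→1.5]: (43.14+43.26)/2 × 0.5 = 21.6
  [1.5→3]: (43.26+30.33)/2 × 1.5 = 55.1925
  [3→4]: (30.33+22.21)/2 × 1 = 26.27
  [4→4.5]: (22.21+18.91)/2 × 0.5 = 10.28
  [4.5→8.5]: (18.91+5.13)/2 × 4 = 48.08
  Sum = 182.9925 µg/mL·hr
Extrapolated tail: C_last / k_e = 5.13 / 0.327 = 15.688
AUC_0→∞ = 182.9925 + 15.688 = 198.6805 µg/mL·hr

AUC = 199 µg/mL·hr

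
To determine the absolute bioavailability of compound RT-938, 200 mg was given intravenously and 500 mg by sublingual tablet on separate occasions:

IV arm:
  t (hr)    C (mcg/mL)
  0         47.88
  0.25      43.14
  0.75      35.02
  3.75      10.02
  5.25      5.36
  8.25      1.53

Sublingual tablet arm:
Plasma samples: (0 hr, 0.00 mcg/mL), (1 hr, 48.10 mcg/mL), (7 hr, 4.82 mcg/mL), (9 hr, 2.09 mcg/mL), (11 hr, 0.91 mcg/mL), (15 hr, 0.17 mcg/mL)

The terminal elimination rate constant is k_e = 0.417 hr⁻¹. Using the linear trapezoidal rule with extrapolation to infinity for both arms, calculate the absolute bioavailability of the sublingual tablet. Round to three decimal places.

Trapezoidal AUC_0→8.25 (IV):
  [0→0.25]: (47.88+43.14)/2 × 0.25 = 11.3775
  [0.25→0.75]: (43.14+35.02)/2 × 0.5 = 19.54
  [0.75→3.75]: (35.02+10.02)/2 × 3 = 67.56
  [3.75→5.25]: (10.02+5.36)/2 × 1.5 = 11.535
  [5.25→8.25]: (5.36+1.53)/2 × 3 = 10.335
  Sum = 120.3475 mcg/mL·hr
IV tail: 1.53/0.417 = 3.669; AUC_iv,0→∞ = 120.3475 + 3.669 = 124.0165 mcg/mL·hr
Trapezoidal AUC_0→15 (sublingual tablet):
  [0→1]: (0.00+48.10)/2 × 1 = 24.05
  [1→7]: (48.10+4.82)/2 × 6 = 158.76
  [7→9]: (4.82+2.09)/2 × 2 = 6.91
  [9→11]: (2.09+0.91)/2 × 2 = 3.0
  [11→15]: (0.91+0.17)/2 × 4 = 2.16
  Sum = 194.88 mcg/mL·hr
sublingual tablet tail: 0.17/0.417 = 0.408; AUC_ev,0→∞ = 194.88 + 0.408 = 195.288 mcg/mL·hr
F = (AUC_ev/D_ev)/(AUC_iv/D_iv) = (195.288/500)/(124.0165/200) = 0.390576/0.6200825 = 0.6299

F = 0.630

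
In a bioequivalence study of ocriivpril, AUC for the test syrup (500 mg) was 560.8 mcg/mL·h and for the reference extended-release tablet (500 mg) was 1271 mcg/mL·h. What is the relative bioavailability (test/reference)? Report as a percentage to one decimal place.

F_rel = (AUC_test/D_test) / (AUC_ref/D_ref)
      = (560.8/500) / (1271/500)
      = 1.1216 / 2.542 = 0.4412 = 44.12%

F_rel = 44.1%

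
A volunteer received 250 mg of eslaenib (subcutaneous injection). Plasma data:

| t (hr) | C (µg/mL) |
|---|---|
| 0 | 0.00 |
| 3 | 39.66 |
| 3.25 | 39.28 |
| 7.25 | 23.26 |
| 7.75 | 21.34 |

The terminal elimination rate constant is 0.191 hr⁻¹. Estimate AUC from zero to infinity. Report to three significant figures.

AUC = 317 µg/mL·hr

Trapezoidal AUC_0→7.75:
  [0→3]: (0.00+39.66)/2 × 3 = 59.49
  [3→3.25]: (39.66+39.28)/2 × 0.25 = 9.8675
  [3.25→7.25]: (39.28+23.26)/2 × 4 = 125.08
  [7.25→7.75]: (23.26+21.34)/2 × 0.5 = 11.15
  Sum = 205.5875 µg/mL·hr
Extrapolated tail: C_last / k_e = 21.34 / 0.191 = 111.728
AUC_0→∞ = 205.5875 + 111.728 = 317.3155 µg/mL·hr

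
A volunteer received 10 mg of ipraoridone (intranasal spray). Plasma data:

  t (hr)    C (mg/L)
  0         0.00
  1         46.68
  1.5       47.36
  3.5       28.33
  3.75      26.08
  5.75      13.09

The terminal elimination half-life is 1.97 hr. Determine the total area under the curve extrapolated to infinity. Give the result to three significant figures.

AUC = 206 mg/L·hr

Trapezoidal AUC_0→5.75:
  [0→1]: (0.00+46.68)/2 × 1 = 23.34
  [1→1.5]: (46.68+47.36)/2 × 0.5 = 23.51
  [1.5→3.5]: (47.36+28.33)/2 × 2 = 75.69
  [3.5→3.75]: (28.33+26.08)/2 × 0.25 = 6.80125
  [3.75→5.75]: (26.08+13.09)/2 × 2 = 39.17
  Sum = 168.51125 mg/L·hr
k_e = ln2 / t½ = 0.693147 / 1.97 = 0.3519 hr^-1
Extrapolated tail: C_last / k_e = 13.09 / 0.3519 = 37.198
AUC_0→∞ = 168.51125 + 37.198 = 205.70925 mg/L·hr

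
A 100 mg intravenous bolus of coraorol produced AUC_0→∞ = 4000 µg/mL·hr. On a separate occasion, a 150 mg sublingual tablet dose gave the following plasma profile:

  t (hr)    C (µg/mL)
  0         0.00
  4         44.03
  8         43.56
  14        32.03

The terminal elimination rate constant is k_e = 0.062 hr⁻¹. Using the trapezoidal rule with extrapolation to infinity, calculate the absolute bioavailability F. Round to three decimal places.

Trapezoidal AUC_0→14 (sublingual tablet):
  [0→4]: (0.00+44.03)/2 × 4 = 88.06
  [4→8]: (44.03+43.56)/2 × 4 = 175.18
  [8→14]: (43.56+32.03)/2 × 6 = 226.77
  Sum = 490.01 µg/mL·hr
Tail: C_last/k_e = 32.03/0.062 = 516.613
AUC_0→∞ (sublingual tablet) = 490.01 + 516.613 = 1006.623 µg/mL·hr
F = (AUC_ev/D_ev)/(AUC_iv/D_iv) = (1006.623/150)/(4000/100) = 6.71082/40 = 0.1678

F = 0.168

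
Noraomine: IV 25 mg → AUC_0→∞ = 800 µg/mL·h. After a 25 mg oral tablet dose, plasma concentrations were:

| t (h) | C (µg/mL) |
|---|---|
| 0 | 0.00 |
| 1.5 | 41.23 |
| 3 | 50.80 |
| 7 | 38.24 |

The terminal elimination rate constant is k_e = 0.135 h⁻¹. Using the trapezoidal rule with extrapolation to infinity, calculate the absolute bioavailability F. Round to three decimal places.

Trapezoidal AUC_0→7 (oral tablet):
  [0→1.5]: (0.00+41.23)/2 × 1.5 = 30.9225
  [1.5→3]: (41.23+50.80)/2 × 1.5 = 69.0225
  [3→7]: (50.80+38.24)/2 × 4 = 178.08
  Sum = 278.025 µg/mL·h
Tail: C_last/k_e = 38.24/0.135 = 283.259
AUC_0→∞ (oral tablet) = 278.025 + 283.259 = 561.284 µg/mL·h
F = (AUC_ev/D_ev)/(AUC_iv/D_iv) = (561.284/25)/(800/25) = 22.45136/32 = 0.7016

F = 0.702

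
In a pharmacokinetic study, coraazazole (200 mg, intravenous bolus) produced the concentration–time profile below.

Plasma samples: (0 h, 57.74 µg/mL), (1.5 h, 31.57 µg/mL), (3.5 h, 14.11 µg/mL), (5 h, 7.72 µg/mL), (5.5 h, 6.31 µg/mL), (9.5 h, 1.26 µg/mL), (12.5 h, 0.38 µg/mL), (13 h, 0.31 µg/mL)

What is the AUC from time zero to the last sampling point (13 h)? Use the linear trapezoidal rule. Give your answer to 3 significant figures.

AUC = 150 µg/mL·h

Trapezoidal AUC_0→13:
  [0→1.5]: (57.74+31.57)/2 × 1.5 = 66.9825
  [1.5→3.5]: (31.57+14.11)/2 × 2 = 45.68
  [3.5→5]: (14.11+7.72)/2 × 1.5 = 16.3725
  [5→5.5]: (7.72+6.31)/2 × 0.5 = 3.5075
  [5.5→9.5]: (6.31+1.26)/2 × 4 = 15.14
  [9.5→12.5]: (1.26+0.38)/2 × 3 = 2.46
  [12.5→13]: (0.38+0.31)/2 × 0.5 = 0.1725
  Sum = 150.315 µg/mL·h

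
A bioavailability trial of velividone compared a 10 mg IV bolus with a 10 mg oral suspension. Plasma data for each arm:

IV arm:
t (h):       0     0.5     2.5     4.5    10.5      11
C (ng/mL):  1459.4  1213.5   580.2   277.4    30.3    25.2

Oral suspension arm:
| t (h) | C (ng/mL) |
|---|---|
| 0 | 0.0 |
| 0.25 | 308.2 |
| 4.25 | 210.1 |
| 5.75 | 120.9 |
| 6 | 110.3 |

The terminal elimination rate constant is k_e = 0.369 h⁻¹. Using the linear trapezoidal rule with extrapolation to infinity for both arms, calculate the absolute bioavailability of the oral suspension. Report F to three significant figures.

F = 0.382

Trapezoidal AUC_0→11 (IV):
  [0→0.5]: (1459.4+1213.5)/2 × 0.5 = 668.225
  [0.5→2.5]: (1213.5+580.2)/2 × 2 = 1793.7
  [2.5→4.5]: (580.2+277.4)/2 × 2 = 857.6
  [4.5→10.5]: (277.4+30.3)/2 × 6 = 923.1
  [10.5→11]: (30.3+25.2)/2 × 0.5 = 13.875
  Sum = 4256.5 ng/mL·h
IV tail: 25.2/0.369 = 68.293; AUC_iv,0→∞ = 4256.5 + 68.293 = 4324.793 ng/mL·h
Trapezoidal AUC_0→6 (oral suspension):
  [0→0.25]: (0.0+308.2)/2 × 0.25 = 38.525
  [0.25→4.25]: (308.2+210.1)/2 × 4 = 1036.6
  [4.25→5.75]: (210.1+120.9)/2 × 1.5 = 248.25
  [5.75→6]: (120.9+110.3)/2 × 0.25 = 28.9
  Sum = 1352.275 ng/mL·h
oral suspension tail: 110.3/0.369 = 298.916; AUC_ev,0→∞ = 1352.275 + 298.916 = 1651.191 ng/mL·h
F = (AUC_ev/D_ev)/(AUC_iv/D_iv) = (1651.191/10)/(4324.793/10) = 165.1191/432.4793 = 0.3818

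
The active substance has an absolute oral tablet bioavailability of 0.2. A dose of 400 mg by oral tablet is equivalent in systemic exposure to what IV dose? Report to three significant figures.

D_iv = 80.0 mg

Systemic exposure from an extravascular dose = F × D_ev, so the equivalent IV dose is F × D_ev.
D_iv = F × D_ev = 0.2 × 400 = 80 mg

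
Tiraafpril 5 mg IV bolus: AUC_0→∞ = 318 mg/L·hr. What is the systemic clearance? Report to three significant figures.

CL = Dose_iv / AUC_0→∞
   = 5 / 318 = 0.0157233 L/hr

CL = 0.0157 L/hr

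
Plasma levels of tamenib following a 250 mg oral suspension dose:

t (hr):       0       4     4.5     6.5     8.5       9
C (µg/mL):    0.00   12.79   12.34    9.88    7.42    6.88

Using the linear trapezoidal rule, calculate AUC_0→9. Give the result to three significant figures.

AUC = 75.0 µg/mL·hr

Trapezoidal AUC_0→9:
  [0→4]: (0.00+12.79)/2 × 4 = 25.58
  [4→4.5]: (12.79+12.34)/2 × 0.5 = 6.2825
  [4.5→6.5]: (12.34+9.88)/2 × 2 = 22.22
  [6.5→8.5]: (9.88+7.42)/2 × 2 = 17.3
  [8.5→9]: (7.42+6.88)/2 × 0.5 = 3.575
  Sum = 74.9575 µg/mL·hr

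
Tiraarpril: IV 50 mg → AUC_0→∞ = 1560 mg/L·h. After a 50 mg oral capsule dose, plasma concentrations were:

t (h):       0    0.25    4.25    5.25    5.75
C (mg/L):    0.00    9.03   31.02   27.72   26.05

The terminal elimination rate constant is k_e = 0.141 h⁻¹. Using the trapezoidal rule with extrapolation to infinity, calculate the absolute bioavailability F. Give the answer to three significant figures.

F = 0.198

Trapezoidal AUC_0→5.75 (oral capsule):
  [0→0.25]: (0.00+9.03)/2 × 0.25 = 1.12875
  [0.25→4.25]: (9.03+31.02)/2 × 4 = 80.1
  [4.25→5.25]: (31.02+27.72)/2 × 1 = 29.37
  [5.25→5.75]: (27.72+26.05)/2 × 0.5 = 13.4425
  Sum = 124.04125 mg/L·h
Tail: C_last/k_e = 26.05/0.141 = 184.752
AUC_0→∞ (oral capsule) = 124.04125 + 184.752 = 308.79325 mg/L·h
F = (AUC_ev/D_ev)/(AUC_iv/D_iv) = (308.79325/50)/(1560/50) = 6.175865/31.2 = 0.1979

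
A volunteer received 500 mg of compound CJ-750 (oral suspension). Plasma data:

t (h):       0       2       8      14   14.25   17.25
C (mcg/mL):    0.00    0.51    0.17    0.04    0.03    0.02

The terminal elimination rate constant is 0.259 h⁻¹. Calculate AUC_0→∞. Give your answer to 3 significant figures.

AUC = 3.34 mcg/mL·h

Trapezoidal AUC_0→17.25:
  [0→2]: (0.00+0.51)/2 × 2 = 0.51
  [2→8]: (0.51+0.17)/2 × 6 = 2.04
  [8→14]: (0.17+0.04)/2 × 6 = 0.63
  [14→14.25]: (0.04+0.03)/2 × 0.25 = 0.00875
  [14.25→17.25]: (0.03+0.02)/2 × 3 = 0.075
  Sum = 3.26375 mcg/mL·h
Extrapolated tail: C_last / k_e = 0.02 / 0.259 = 0.077
AUC_0→∞ = 3.26375 + 0.077 = 3.34075 mcg/mL·h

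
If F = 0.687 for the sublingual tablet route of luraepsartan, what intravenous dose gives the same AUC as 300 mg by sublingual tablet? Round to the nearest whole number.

Systemic exposure from an extravascular dose = F × D_ev, so the equivalent IV dose is F × D_ev.
D_iv = F × D_ev = 0.687 × 300 = 206.1 mg

D_iv = 206 mg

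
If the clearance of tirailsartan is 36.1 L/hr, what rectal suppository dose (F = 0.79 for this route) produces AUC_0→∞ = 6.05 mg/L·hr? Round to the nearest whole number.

Dose = 276 mg

Dose = CL × AUC_0→∞ / F
     = 36.1 × 6.05 / 0.79 = 276.462 mg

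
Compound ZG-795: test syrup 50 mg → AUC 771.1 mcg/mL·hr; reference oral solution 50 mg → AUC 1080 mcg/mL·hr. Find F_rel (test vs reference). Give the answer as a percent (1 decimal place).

F_rel = (AUC_test/D_test) / (AUC_ref/D_ref)
      = (771.1/50) / (1080/50)
      = 15.422 / 21.6 = 0.7140 = 71.40%

F_rel = 71.4%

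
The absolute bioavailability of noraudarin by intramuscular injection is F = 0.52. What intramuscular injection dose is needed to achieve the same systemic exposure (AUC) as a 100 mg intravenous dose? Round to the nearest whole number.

D_intramuscular = 192 mg

For equal systemic exposure: F × D_ev = D_iv
D_ev = D_iv / F = 100 / 0.52 = 192.308 mg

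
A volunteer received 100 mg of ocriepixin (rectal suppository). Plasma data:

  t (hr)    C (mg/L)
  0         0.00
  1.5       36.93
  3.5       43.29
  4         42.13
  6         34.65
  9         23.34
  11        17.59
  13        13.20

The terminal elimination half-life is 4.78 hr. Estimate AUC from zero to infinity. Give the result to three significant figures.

AUC = 456 mg/L·hr

Trapezoidal AUC_0→13:
  [0→1.5]: (0.00+36.93)/2 × 1.5 = 27.6975
  [1.5→3.5]: (36.93+43.29)/2 × 2 = 80.22
  [3.5→4]: (43.29+42.13)/2 × 0.5 = 21.355
  [4→6]: (42.13+34.65)/2 × 2 = 76.78
  [6→9]: (34.65+23.34)/2 × 3 = 86.985
  [9→11]: (23.34+17.59)/2 × 2 = 40.93
  [11→13]: (17.59+13.20)/2 × 2 = 30.79
  Sum = 364.7575 mg/L·hr
k_e = ln2 / t½ = 0.693147 / 4.78 = 0.1450 hr^-1
Extrapolated tail: C_last / k_e = 13.20 / 0.145 = 91.034
AUC_0→∞ = 364.7575 + 91.034 = 455.7915 mg/L·hr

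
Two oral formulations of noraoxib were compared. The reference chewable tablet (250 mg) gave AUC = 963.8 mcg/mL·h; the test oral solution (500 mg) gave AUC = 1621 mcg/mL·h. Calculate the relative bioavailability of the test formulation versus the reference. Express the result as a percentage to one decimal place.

F_rel = (AUC_test/D_test) / (AUC_ref/D_ref)
      = (1621/500) / (963.8/250)
      = 3.242 / 3.8552 = 0.8409 = 84.09%

F_rel = 84.1%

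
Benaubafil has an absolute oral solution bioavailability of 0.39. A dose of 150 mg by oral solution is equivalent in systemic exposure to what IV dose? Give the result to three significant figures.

D_iv = 58.5 mg

Systemic exposure from an extravascular dose = F × D_ev, so the equivalent IV dose is F × D_ev.
D_iv = F × D_ev = 0.39 × 150 = 58.5 mg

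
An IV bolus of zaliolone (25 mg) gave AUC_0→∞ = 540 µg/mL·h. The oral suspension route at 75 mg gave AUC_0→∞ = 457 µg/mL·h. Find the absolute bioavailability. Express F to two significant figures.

F = (AUC_ev / D_ev) / (AUC_iv / D_iv)
  = (457/75) / (540/25)
  = 6.09333 / 21.6 = 0.2821

F = 0.28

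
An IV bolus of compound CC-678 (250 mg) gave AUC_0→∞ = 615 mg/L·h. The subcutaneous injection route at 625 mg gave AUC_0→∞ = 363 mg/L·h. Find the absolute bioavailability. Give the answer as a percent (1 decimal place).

F = (AUC_ev / D_ev) / (AUC_iv / D_iv)
  = (363/625) / (615/250)
  = 0.5808 / 2.46 = 0.2361
  = 23.61%

F = 23.6%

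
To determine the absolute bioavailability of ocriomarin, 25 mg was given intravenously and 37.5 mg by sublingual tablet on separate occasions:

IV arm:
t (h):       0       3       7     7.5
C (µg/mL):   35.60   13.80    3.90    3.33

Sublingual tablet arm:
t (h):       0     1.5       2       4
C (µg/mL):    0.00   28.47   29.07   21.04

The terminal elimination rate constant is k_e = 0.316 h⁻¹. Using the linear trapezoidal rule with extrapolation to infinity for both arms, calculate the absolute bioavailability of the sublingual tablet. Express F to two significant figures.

Trapezoidal AUC_0→7.5 (IV):
  [0→3]: (35.60+13.80)/2 × 3 = 74.1
  [3→7]: (13.80+3.90)/2 × 4 = 35.4
  [7→7.5]: (3.90+3.33)/2 × 0.5 = 1.8075
  Sum = 111.3075 µg/mL·h
IV tail: 3.33/0.316 = 10.538; AUC_iv,0→∞ = 111.3075 + 10.538 = 121.8455 µg/mL·h
Trapezoidal AUC_0→4 (sublingual tablet):
  [0→1.5]: (0.00+28.47)/2 × 1.5 = 21.3525
  [1.5→2]: (28.47+29.07)/2 × 0.5 = 14.385
  [2→4]: (29.07+21.04)/2 × 2 = 50.11
  Sum = 85.8475 µg/mL·h
sublingual tablet tail: 21.04/0.316 = 66.582; AUC_ev,0→∞ = 85.8475 + 66.582 = 152.4295 µg/mL·h
F = (AUC_ev/D_ev)/(AUC_iv/D_iv) = (152.4295/37.5)/(121.8455/25) = 4.06479/4.87382 = 0.8340

F = 0.83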